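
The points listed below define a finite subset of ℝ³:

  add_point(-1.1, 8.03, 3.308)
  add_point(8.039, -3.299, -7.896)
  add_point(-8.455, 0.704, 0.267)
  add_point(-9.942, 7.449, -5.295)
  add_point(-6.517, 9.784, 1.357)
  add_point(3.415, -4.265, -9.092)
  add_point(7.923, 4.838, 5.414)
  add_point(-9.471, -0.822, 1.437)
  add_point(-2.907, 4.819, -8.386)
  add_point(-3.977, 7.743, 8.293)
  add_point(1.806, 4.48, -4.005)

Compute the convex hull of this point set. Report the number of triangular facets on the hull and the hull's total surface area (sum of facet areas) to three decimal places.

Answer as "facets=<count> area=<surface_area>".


Extreme-point indices: [0, 1, 3, 4, 5, 6, 7, 8, 9, 10] — 10 of 11 on the boundary.

Area of each hull facet:
  f1: (p7, p4, p3) → 39.5816
  f2: (p7, p9, p4) → 41.5410
  f3: (p8, p4, p3) → 31.8017
  f4: (p6, p7, p1) → 137.7296
  f5: (p6, p7, p9) → 76.4959
  f6: (p5, p7, p1) → 35.1778
  f7: (p5, p8, p1) → 25.1773
  f8: (p5, p7, p3) → 88.8604
  f9: (p5, p8, p3) → 27.9969
  f10: (p0, p9, p4) → 17.1348
  f11: (p0, p6, p4) → 3.4260
  f12: (p0, p6, p9) → 27.2849
  f13: (p10, p8, p4) → 35.1092
  f14: (p10, p6, p4) → 63.1004
  f15: (p10, p8, p1) → 33.6534
  f16: (p10, p6, p1) → 60.1162
Σ area = 744.187

Euler: V−E+F = 10−24+16 = 2.

facets=16 area=744.187


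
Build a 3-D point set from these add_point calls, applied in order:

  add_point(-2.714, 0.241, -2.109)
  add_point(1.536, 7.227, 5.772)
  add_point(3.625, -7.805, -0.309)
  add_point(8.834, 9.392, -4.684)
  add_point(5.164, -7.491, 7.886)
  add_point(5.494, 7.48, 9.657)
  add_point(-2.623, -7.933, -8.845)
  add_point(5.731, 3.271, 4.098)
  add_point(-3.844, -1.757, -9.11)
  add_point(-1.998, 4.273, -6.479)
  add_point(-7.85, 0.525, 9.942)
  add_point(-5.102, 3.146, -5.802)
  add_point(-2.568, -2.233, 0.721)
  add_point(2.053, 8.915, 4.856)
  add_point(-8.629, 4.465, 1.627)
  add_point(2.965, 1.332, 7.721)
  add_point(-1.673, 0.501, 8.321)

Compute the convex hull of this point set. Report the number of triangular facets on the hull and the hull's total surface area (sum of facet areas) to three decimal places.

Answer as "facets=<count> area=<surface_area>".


facets=18 area=1031.931

11 of the 17 inputs are extreme points: [2, 3, 4, 5, 6, 8, 9, 10, 11, 13, 14].

Triangle areas on the boundary:
  f1: (p10, p6, p14) → 78.1155
  f2: (p4, p10, p6) → 138.7709
  f3: (p5, p4, p3) → 111.9287
  f4: (p5, p4, p10) → 99.7941
  f5: (p2, p6, p3) → 97.8138
  f6: (p2, p4, p3) → 76.3367
  f7: (p2, p4, p6) → 19.0706
  f8: (p8, p6, p3) → 48.3981
  f9: (p8, p6, p14) → 36.4259
  f10: (p8, p11, p14) → 17.8726
  f11: (p13, p10, p14) → 54.7637
  f12: (p13, p5, p10) → 42.3516
  f13: (p13, p3, p14) → 66.8793
  f14: (p13, p5, p3) → 33.6682
  f15: (p9, p8, p3) → 30.6694
  f16: (p9, p8, p11) → 10.1872
  f17: (p9, p3, p14) → 56.8606
  f18: (p9, p11, p14) → 12.0238
Σ area = 1031.931

Euler characteristic 11−27+18 = 2 ✓


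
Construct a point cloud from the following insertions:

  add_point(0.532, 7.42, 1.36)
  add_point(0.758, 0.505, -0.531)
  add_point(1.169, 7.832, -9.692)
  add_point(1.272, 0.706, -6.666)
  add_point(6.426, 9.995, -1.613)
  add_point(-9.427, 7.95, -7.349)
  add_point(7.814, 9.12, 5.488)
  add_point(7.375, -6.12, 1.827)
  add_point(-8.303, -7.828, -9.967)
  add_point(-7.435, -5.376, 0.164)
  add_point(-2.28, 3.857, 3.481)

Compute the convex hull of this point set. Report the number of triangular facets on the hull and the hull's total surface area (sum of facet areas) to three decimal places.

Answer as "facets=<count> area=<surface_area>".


facets=14 area=934.971

Points on the hull: [2, 3, 4, 5, 6, 7, 8, 9, 10] (9 of 11).

Area of each hull facet:
  f1: (p4, p6, p5) → 53.8619
  f2: (p7, p4, p6) → 56.7510
  f3: (p9, p8, p5) → 77.4552
  f4: (p9, p7, p8) → 76.7820
  f5: (p2, p8, p5) → 86.4296
  f6: (p2, p4, p5) → 50.3979
  f7: (p2, p7, p4) → 81.5176
  f8: (p10, p7, p6) → 78.0838
  f9: (p10, p9, p7) → 73.6949
  f10: (p10, p6, p5) → 69.8259
  f11: (p10, p9, p5) → 73.3386
  f12: (p3, p7, p8) → 81.4895
  f13: (p3, p2, p8) → 44.8087
  f14: (p3, p2, p7) → 30.5348
Σ area = 934.971

Euler: V−E+F = 9−21+14 = 2.


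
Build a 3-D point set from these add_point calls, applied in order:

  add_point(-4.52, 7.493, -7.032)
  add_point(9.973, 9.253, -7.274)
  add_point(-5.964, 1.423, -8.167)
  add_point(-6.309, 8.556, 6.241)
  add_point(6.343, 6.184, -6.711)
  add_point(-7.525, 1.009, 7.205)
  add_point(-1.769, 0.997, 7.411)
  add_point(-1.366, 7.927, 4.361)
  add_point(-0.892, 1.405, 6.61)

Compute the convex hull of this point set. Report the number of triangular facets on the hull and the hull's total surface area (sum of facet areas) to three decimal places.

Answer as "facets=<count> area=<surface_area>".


facets=14 area=551.359

Extreme-point indices: [0, 1, 2, 3, 4, 5, 6, 7, 8] — 9 of 9 on the boundary.

Area of each hull facet:
  f1: (p2, p6, p5) → 44.4177
  f2: (p3, p6, p5) → 21.9338
  f3: (p3, p2, p5) → 58.7134
  f4: (p4, p2, p1) → 12.4503
  f5: (p7, p3, p1) → 19.9601
  f6: (p7, p3, p6) → 20.1200
  f7: (p0, p2, p1) → 43.5680
  f8: (p0, p3, p1) → 97.1342
  f9: (p0, p3, p2) → 41.5362
  f10: (p8, p2, p6) → 9.0867
  f11: (p8, p4, p2) → 94.8537
  f12: (p8, p4, p1) → 29.3388
  f13: (p8, p7, p1) → 54.4036
  f14: (p8, p7, p6) → 3.8420
Σ area = 551.359

Euler: V−E+F = 9−21+14 = 2.


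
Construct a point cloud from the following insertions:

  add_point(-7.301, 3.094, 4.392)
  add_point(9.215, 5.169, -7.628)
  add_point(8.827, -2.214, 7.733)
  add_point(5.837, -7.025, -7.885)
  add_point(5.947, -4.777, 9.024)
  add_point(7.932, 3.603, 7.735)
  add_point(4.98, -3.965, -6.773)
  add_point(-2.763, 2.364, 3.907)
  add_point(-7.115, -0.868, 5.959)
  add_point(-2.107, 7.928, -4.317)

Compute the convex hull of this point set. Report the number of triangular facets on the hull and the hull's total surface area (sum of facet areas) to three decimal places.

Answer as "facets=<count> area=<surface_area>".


Points on the hull: [0, 1, 2, 3, 4, 5, 8, 9] (8 of 10).

Area of each hull facet:
  f1: (p9, p3, p0) → 97.1926
  f2: (p9, p3, p1) → 76.6371
  f3: (p9, p5, p0) → 83.6247
  f4: (p9, p5, p1) → 88.7564
  f5: (p8, p3, p0) → 42.4268
  f6: (p8, p4, p3) → 117.0977
  f7: (p8, p5, p0) → 33.1346
  f8: (p8, p5, p4) → 60.6051
  f9: (p2, p5, p1) → 45.4272
  f10: (p2, p5, p4) → 10.2540
  f11: (p2, p3, p1) → 98.6300
  f12: (p2, p4, p3) → 33.7706
Σ area = 787.557

Check V−E+F: 8 − 18 + 12 = 2.

facets=12 area=787.557


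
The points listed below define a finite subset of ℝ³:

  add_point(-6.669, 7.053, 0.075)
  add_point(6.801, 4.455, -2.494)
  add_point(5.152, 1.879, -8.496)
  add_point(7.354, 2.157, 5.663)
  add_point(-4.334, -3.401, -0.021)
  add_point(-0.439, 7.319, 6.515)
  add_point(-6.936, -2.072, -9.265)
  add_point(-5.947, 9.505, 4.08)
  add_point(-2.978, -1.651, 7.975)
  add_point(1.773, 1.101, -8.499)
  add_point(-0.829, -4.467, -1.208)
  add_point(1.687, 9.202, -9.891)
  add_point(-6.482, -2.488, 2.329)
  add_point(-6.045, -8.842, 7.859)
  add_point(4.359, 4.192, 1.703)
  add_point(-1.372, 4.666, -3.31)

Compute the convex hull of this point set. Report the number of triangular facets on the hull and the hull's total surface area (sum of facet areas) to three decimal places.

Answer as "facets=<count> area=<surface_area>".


facets=20 area=891.711

Points on the hull: [0, 1, 2, 3, 5, 6, 7, 8, 10, 11, 12, 13] (12 of 16).

Triangle areas on the boundary:
  f1: (p10, p13, p6) → 52.9313
  f2: (p10, p13, p3) → 71.1175
  f3: (p12, p13, p6) → 35.7323
  f4: (p5, p11, p7) → 50.8232
  f5: (p0, p11, p6) → 78.3640
  f6: (p0, p11, p7) → 27.8560
  f7: (p0, p12, p6) → 54.8846
  f8: (p0, p13, p7) → 41.9100
  f9: (p0, p12, p13) → 19.2776
  f10: (p2, p10, p3) → 68.4480
  f11: (p2, p11, p6) → 51.8960
  f12: (p2, p10, p6) → 56.0003
  f13: (p8, p13, p7) → 31.9405
  f14: (p8, p5, p7) → 29.8766
  f15: (p8, p13, p3) → 32.7149
  f16: (p8, p5, p3) → 42.4438
  f17: (p1, p2, p3) → 18.3114
  f18: (p1, p2, p11) → 27.5854
  f19: (p1, p5, p3) → 39.5892
  f20: (p1, p5, p11) → 60.0084
Σ area = 891.711

Euler characteristic 12−30+20 = 2 ✓


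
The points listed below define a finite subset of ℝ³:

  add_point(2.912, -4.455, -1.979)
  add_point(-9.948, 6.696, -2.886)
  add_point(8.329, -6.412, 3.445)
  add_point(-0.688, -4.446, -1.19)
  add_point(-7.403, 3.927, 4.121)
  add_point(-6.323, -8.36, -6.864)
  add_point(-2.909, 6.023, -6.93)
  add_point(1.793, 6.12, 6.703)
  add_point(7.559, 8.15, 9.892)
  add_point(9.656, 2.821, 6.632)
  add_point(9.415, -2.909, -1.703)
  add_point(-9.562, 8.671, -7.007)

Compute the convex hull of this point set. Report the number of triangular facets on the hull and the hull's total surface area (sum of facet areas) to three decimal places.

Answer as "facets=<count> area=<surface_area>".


Extreme-point indices: [1, 2, 4, 5, 6, 8, 9, 10, 11] — 9 of 12 on the boundary.

Facet areas (half cross-product norm):
  f1: (p11, p5, p1) → 36.1740
  f2: (p4, p5, p1) → 62.5238
  f3: (p6, p11, p5) → 52.3684
  f4: (p6, p10, p5) → 110.7609
  f5: (p2, p4, p5) → 135.8927
  f6: (p2, p10, p9) → 29.9167
  f7: (p2, p10, p5) → 54.8962
  f8: (p8, p6, p11) → 63.4381
  f9: (p8, p2, p9) → 15.7476
  f10: (p8, p2, p4) → 124.8067
  f11: (p8, p11, p1) → 44.9259
  f12: (p8, p4, p1) → 56.8472
  f13: (p8, p10, p9) → 17.1237
  f14: (p8, p6, p10) → 126.1530
Σ area = 931.575

Euler: V−E+F = 9−21+14 = 2.

facets=14 area=931.575


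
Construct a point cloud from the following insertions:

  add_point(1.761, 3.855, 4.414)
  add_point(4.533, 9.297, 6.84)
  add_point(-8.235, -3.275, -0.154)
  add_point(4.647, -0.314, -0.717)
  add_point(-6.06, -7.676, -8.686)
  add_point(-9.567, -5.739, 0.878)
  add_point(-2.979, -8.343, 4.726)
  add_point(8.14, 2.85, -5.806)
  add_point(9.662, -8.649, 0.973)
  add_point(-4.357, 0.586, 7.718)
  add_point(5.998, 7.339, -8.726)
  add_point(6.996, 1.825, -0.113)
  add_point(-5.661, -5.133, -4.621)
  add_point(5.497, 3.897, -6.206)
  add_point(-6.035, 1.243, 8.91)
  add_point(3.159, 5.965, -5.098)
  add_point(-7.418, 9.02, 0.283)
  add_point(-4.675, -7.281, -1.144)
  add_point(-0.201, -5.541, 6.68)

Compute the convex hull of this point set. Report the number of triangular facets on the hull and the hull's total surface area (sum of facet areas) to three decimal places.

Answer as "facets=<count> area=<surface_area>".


Extreme-point indices: [1, 4, 5, 6, 7, 8, 10, 14, 16, 18] — 10 of 19 on the boundary.

Per-facet area ½‖(b−a)×(c−a)‖:
  f1: (p16, p10, p1) → 98.6314
  f2: (p14, p16, p5) → 64.8230
  f3: (p14, p16, p1) → 71.4173
  f4: (p4, p16, p5) → 77.0061
  f5: (p4, p16, p10) → 140.6735
  f6: (p7, p1, p8) → 98.3347
  f7: (p7, p10, p1) → 42.2353
  f8: (p7, p4, p8) → 113.4758
  f9: (p7, p4, p10) → 51.4742
  f10: (p6, p14, p5) → 41.4606
  f11: (p6, p4, p5) → 41.5718
  f12: (p6, p4, p8) → 90.6896
  f13: (p18, p1, p8) → 91.9850
  f14: (p18, p14, p1) → 61.7278
  f15: (p18, p6, p8) → 25.7281
  f16: (p18, p6, p14) → 19.9825
Σ area = 1131.217

Euler: V−E+F = 10−24+16 = 2.

facets=16 area=1131.217


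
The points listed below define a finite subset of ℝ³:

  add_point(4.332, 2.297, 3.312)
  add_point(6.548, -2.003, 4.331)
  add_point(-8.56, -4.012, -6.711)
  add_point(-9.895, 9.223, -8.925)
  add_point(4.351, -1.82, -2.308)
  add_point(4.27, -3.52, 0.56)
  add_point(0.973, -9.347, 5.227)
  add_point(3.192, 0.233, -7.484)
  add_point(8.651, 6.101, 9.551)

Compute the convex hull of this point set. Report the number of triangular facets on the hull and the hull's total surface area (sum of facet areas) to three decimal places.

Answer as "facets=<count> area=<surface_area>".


Points on the hull: [1, 2, 3, 4, 5, 6, 7, 8] (8 of 9).

Area of each hull facet:
  f1: (p6, p8, p3) → 217.6839
  f2: (p7, p8, p3) → 148.5038
  f3: (p2, p6, p3) → 94.2997
  f4: (p2, p7, p3) → 81.7304
  f5: (p2, p7, p6) → 93.0253
  f6: (p1, p6, p8) → 31.3185
  f7: (p1, p7, p8) → 56.1482
  f8: (p5, p1, p6) → 19.0033
  f9: (p4, p1, p7) → 6.9435
  f10: (p4, p5, p1) → 6.6453
  f11: (p4, p7, p6) → 19.2637
  f12: (p4, p5, p6) → 6.8155
Σ area = 781.381

Euler characteristic 8−18+12 = 2 ✓

facets=12 area=781.381


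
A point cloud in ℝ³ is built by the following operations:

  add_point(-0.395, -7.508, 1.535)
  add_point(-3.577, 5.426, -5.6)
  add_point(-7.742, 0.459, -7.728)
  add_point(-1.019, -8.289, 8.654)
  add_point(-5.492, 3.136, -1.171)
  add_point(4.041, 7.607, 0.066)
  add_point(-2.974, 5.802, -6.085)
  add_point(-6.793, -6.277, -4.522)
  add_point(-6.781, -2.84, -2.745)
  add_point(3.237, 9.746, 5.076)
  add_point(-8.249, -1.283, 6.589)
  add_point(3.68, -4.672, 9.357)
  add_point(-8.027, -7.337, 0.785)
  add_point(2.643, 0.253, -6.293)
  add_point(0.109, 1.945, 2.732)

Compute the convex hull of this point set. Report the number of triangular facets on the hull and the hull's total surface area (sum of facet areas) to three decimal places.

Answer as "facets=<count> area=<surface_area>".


Hull vertices (13/15): indices [0, 1, 2, 3, 4, 5, 6, 7, 9, 10, 11, 12, 13].

Per-facet area ½‖(b−a)×(c−a)‖:
  f1: (p12, p3, p10) → 40.0254
  f2: (p12, p2, p10) → 48.4238
  f3: (p11, p9, p5) → 41.1397
  f4: (p11, p13, p5) → 73.9587
  f5: (p11, p3, p10) → 30.2675
  f6: (p11, p9, p10) → 89.7170
  f7: (p4, p2, p10) → 30.5959
  f8: (p4, p9, p10) → 58.8587
  f9: (p6, p9, p5) → 21.7657
  f10: (p6, p13, p5) → 34.7978
  f11: (p6, p13, p2) → 28.9712
  f12: (p7, p13, p2) → 38.6230
  f13: (p7, p12, p2) → 17.4226
  f14: (p1, p4, p9) → 33.6000
  f15: (p1, p6, p9) → 5.7498
  f16: (p1, p4, p2) → 17.5310
  f17: (p1, p6, p2) → 2.4110
  f18: (p0, p7, p13) → 47.2700
  f19: (p0, p11, p3) → 21.4604
  f20: (p0, p11, p13) → 51.2379
  f21: (p0, p12, p3) → 27.5693
  f22: (p0, p7, p12) → 21.1261
Σ area = 782.523

Euler characteristic 13−33+22 = 2 ✓

facets=22 area=782.523


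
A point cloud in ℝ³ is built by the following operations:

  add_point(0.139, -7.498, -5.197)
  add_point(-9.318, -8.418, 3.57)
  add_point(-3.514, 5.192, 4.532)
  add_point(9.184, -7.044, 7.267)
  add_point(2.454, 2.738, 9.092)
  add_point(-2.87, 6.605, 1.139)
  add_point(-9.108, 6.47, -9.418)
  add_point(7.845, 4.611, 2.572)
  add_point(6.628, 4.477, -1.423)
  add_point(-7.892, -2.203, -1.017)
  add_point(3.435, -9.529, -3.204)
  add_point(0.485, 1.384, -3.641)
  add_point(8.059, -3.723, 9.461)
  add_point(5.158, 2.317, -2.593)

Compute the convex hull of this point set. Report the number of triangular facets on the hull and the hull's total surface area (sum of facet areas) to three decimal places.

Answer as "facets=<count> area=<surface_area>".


facets=20 area=966.990

Extreme-point indices: [0, 1, 2, 3, 4, 5, 6, 7, 8, 10, 12, 13] — 12 of 14 on the boundary.

Facet areas (half cross-product norm):
  f1: (p10, p3, p1) → 88.3551
  f2: (p0, p6, p1) → 110.0757
  f3: (p0, p10, p1) → 27.5190
  f4: (p13, p0, p6) → 89.3573
  f5: (p13, p0, p10) → 24.6451
  f6: (p2, p6, p1) → 110.9154
  f7: (p2, p4, p1) → 58.5103
  f8: (p12, p3, p1) → 38.9116
  f9: (p12, p4, p1) → 73.3114
  f10: (p7, p12, p4) → 36.2507
  f11: (p7, p12, p3) → 21.4304
  f12: (p5, p2, p4) → 12.6630
  f13: (p5, p7, p4) → 42.0595
  f14: (p5, p2, p6) → 16.5421
  f15: (p8, p13, p6) → 21.1635
  f16: (p8, p5, p6) → 59.6149
  f17: (p8, p5, p7) → 21.0214
  f18: (p8, p7, p3) → 24.6649
  f19: (p8, p10, p3) → 80.6790
  f20: (p8, p13, p10) → 9.3002
Σ area = 966.990

Euler characteristic 12−30+20 = 2 ✓


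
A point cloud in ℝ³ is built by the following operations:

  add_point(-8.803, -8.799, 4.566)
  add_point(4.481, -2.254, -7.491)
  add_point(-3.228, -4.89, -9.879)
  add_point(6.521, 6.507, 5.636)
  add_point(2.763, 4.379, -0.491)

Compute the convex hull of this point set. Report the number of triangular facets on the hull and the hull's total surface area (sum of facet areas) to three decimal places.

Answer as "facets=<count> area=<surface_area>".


Extreme-point indices: [0, 1, 2, 3, 4] — 5 of 5 on the boundary.

Per-facet area ½‖(b−a)×(c−a)‖:
  f1: (p1, p3, p0) → 147.3912
  f2: (p1, p2, p0) → 67.1356
  f3: (p4, p3, p0) → 65.3257
  f4: (p4, p2, p0) → 110.8895
  f5: (p4, p1, p3) → 26.6287
  f6: (p4, p1, p2) → 40.2391
Σ area = 457.610

Check V−E+F: 5 − 9 + 6 = 2.

facets=6 area=457.610


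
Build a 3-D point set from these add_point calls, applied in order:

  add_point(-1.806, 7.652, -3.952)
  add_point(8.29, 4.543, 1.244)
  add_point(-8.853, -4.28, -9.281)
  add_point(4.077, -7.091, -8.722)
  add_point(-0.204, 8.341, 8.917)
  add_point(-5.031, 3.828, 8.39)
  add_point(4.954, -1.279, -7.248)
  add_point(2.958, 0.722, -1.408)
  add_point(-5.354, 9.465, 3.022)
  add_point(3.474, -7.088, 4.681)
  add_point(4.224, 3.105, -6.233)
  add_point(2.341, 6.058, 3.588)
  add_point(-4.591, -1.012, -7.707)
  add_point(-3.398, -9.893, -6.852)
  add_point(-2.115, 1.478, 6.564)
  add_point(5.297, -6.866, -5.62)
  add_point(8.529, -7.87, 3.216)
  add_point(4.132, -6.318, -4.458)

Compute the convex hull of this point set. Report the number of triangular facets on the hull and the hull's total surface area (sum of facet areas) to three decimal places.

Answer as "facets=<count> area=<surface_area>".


Extreme-point indices: [0, 1, 2, 3, 4, 5, 6, 8, 9, 10, 13, 15, 16] — 13 of 18 on the boundary.

Per-facet area ½‖(b−a)×(c−a)‖:
  f1: (p5, p8, p2) → 72.9569
  f2: (p5, p4, p8) → 23.5801
  f3: (p0, p8, p2) → 57.1804
  f4: (p0, p10, p2) → 57.3311
  f5: (p0, p4, p8) → 30.0069
  f6: (p1, p4, p16) → 73.8680
  f7: (p1, p0, p4) → 64.8642
  f8: (p1, p0, p10) → 34.0452
  f9: (p13, p5, p2) → 80.6775
  f10: (p13, p3, p2) → 31.9939
  f11: (p13, p3, p16) → 52.1457
  f12: (p9, p4, p16) → 39.5966
  f13: (p9, p5, p4) → 47.2133
  f14: (p9, p13, p16) → 35.6386
  f15: (p9, p13, p5) → 97.9601
  f16: (p15, p3, p16) → 2.7575
  f17: (p6, p1, p10) → 18.9015
  f18: (p6, p10, p2) → 32.4364
  f19: (p6, p3, p2) → 40.0732
  f20: (p6, p15, p3) → 9.5073
  f21: (p6, p1, p16) → 62.2825
  f22: (p6, p15, p16) → 25.4808
Σ area = 990.498

Euler: V−E+F = 13−33+22 = 2.

facets=22 area=990.498


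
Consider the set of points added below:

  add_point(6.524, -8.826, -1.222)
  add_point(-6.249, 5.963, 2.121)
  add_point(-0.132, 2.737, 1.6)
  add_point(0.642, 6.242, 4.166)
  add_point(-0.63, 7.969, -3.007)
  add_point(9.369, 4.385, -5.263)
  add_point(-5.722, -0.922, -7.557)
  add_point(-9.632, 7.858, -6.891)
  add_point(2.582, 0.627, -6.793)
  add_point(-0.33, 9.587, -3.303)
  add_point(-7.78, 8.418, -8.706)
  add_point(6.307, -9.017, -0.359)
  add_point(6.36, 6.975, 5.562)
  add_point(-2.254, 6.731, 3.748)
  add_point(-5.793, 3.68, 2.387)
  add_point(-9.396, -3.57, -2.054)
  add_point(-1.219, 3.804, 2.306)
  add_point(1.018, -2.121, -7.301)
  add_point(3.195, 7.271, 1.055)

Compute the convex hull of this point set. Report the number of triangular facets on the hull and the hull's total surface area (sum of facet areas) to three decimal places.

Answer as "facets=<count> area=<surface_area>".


Extreme-point indices: [0, 1, 5, 6, 7, 9, 10, 11, 12, 13, 14, 15, 17] — 13 of 19 on the boundary.

Per-facet area ½‖(b−a)×(c−a)‖:
  f1: (p12, p11, p5) → 83.0073
  f2: (p9, p12, p5) → 55.9784
  f3: (p1, p15, p7) → 51.1511
  f4: (p14, p12, p11) → 104.6848
  f5: (p14, p15, p11) → 76.1484
  f6: (p14, p1, p15) → 8.3627
  f7: (p10, p17, p5) → 74.2863
  f8: (p10, p9, p7) → 12.0840
  f9: (p10, p9, p5) → 43.7764
  f10: (p0, p11, p5) → 5.4971
  f11: (p0, p17, p5) → 56.6252
  f12: (p0, p15, p11) → 7.5894
  f13: (p13, p14, p12) → 13.2407
  f14: (p13, p14, p1) → 5.1273
  f15: (p13, p9, p12) → 34.4788
  f16: (p13, p9, p7) → 39.6820
  f17: (p13, p1, p7) → 16.8350
  f18: (p6, p10, p17) → 30.4608
  f19: (p6, p0, p15) → 56.3742
  f20: (p6, p0, p17) → 27.7735
  f21: (p6, p15, p7) → 34.2322
  f22: (p6, p10, p7) → 12.6566
Σ area = 850.052

Euler: V−E+F = 13−33+22 = 2.

facets=22 area=850.052


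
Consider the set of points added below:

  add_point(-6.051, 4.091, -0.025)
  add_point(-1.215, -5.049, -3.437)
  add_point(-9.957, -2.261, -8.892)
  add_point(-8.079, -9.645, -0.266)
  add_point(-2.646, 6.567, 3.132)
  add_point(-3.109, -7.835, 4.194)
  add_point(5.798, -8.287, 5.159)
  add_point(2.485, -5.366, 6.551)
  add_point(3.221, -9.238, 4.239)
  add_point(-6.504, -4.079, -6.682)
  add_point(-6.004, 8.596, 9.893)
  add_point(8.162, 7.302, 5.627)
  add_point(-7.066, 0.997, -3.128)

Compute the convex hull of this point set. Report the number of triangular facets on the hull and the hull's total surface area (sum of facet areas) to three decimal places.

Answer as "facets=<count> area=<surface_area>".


Hull vertices (12/13): indices [0, 1, 2, 3, 4, 5, 6, 7, 8, 9, 10, 11].

Triangle areas on the boundary:
  f1: (p3, p10, p2) → 118.7971
  f2: (p4, p11, p2) → 72.0436
  f3: (p4, p10, p11) → 42.5133
  f4: (p1, p11, p2) → 82.7027
  f5: (p1, p6, p11) → 89.9166
  f6: (p7, p10, p11) → 97.5572
  f7: (p7, p6, p11) → 31.0852
  f8: (p0, p10, p2) → 23.9756
  f9: (p0, p4, p2) → 10.7889
  f10: (p0, p4, p10) → 19.1639
  f11: (p9, p3, p2) → 16.9205
  f12: (p9, p1, p2) → 3.6607
  f13: (p9, p1, p3) → 25.6104
  f14: (p8, p1, p3) → 42.8802
  f15: (p8, p1, p6) → 12.2097
  f16: (p8, p7, p6) → 6.3227
  f17: (p5, p8, p3) → 17.0610
  f18: (p5, p8, p7) → 13.9464
  f19: (p5, p3, p10) → 57.4830
  f20: (p5, p7, p10) → 54.5880
Σ area = 839.227

Euler: V−E+F = 12−30+20 = 2.

facets=20 area=839.227


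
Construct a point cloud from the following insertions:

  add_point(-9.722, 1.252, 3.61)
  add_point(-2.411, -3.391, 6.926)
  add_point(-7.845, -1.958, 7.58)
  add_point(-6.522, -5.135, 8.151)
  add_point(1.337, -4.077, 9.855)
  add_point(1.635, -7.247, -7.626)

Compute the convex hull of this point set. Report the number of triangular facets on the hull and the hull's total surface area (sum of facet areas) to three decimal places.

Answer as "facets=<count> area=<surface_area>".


facets=6 area=298.321

Points on the hull: [0, 2, 3, 4, 5] (5 of 6).

Triangle areas on the boundary:
  f1: (p4, p5, p0) → 113.9902
  f2: (p3, p5, p0) → 73.9860
  f3: (p3, p4, p5) → 70.3950
  f4: (p2, p4, p0) → 20.5367
  f5: (p2, p3, p0) → 5.8444
  f6: (p2, p3, p4) → 13.5689
Σ area = 298.321

Euler characteristic 5−9+6 = 2 ✓


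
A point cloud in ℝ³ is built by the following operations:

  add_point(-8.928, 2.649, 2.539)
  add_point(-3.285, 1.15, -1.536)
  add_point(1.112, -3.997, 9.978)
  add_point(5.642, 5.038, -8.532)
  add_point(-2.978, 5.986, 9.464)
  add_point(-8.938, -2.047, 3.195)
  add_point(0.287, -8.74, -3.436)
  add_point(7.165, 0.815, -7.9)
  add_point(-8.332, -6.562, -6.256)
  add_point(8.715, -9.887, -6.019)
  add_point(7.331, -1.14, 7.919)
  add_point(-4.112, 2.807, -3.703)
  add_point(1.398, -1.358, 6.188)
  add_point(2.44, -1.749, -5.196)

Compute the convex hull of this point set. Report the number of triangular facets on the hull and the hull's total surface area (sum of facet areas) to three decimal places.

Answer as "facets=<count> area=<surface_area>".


Extreme-point indices: [0, 2, 3, 4, 5, 6, 7, 8, 9, 10, 11] — 11 of 14 on the boundary.

Triangle areas on the boundary:
  f1: (p4, p2, p5) → 58.0720
  f2: (p8, p2, p5) → 59.5376
  f3: (p7, p8, p9) → 90.0666
  f4: (p7, p8, p3) → 38.8462
  f5: (p0, p4, p5) → 22.3570
  f6: (p0, p4, p3) → 89.2424
  f7: (p0, p8, p5) → 23.7164
  f8: (p10, p4, p3) → 109.9929
  f9: (p10, p4, p2) → 38.5396
  f10: (p10, p7, p3) → 34.9276
  f11: (p10, p2, p9) → 58.6876
  f12: (p10, p7, p9) → 83.6910
  f13: (p6, p2, p9) → 61.1385
  f14: (p6, p8, p9) → 23.8170
  f15: (p6, p8, p2) → 64.1670
  f16: (p11, p8, p3) → 53.3015
  f17: (p11, p0, p3) → 20.4562
  f18: (p11, p0, p8) → 41.6424
Σ area = 972.200

Euler characteristic 11−27+18 = 2 ✓

facets=18 area=972.200


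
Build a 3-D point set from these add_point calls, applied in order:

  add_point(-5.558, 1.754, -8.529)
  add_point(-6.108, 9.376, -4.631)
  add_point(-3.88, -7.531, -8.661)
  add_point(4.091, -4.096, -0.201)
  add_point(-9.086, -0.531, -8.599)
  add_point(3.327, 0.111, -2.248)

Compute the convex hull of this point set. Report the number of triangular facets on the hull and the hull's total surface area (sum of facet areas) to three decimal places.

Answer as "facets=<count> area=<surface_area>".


Extreme-point indices: [0, 1, 2, 3, 4, 5] — 6 of 6 on the boundary.

Per-facet area ½‖(b−a)×(c−a)‖:
  f1: (p1, p3, p4) → 86.8138
  f2: (p2, p3, p4) → 52.1873
  f3: (p5, p1, p3) → 19.0370
  f4: (p5, p2, p3) → 28.3778
  f5: (p0, p1, p4) → 16.2216
  f6: (p0, p2, p4) → 18.2990
  f7: (p0, p5, p1) → 47.0677
  f8: (p0, p5, p2) → 49.8050
Σ area = 317.809

Check V−E+F: 6 − 12 + 8 = 2.

facets=8 area=317.809


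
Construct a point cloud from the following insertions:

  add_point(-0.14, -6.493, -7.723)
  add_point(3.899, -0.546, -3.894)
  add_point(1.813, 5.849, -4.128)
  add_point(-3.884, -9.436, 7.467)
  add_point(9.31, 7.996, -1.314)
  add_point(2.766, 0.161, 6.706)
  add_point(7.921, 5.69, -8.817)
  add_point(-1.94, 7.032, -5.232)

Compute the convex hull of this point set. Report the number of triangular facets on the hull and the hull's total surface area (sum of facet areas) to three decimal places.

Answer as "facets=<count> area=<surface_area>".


Extreme-point indices: [0, 1, 3, 4, 5, 6, 7] — 7 of 8 on the boundary.

Per-facet area ½‖(b−a)×(c−a)‖:
  f1: (p7, p6, p4) → 41.3652
  f2: (p7, p0, p3) → 110.3708
  f3: (p7, p0, p6) → 69.8482
  f4: (p1, p0, p3) → 63.5605
  f5: (p1, p6, p4) → 34.4633
  f6: (p1, p0, p6) → 31.9062
  f7: (p5, p7, p3) → 82.3011
  f8: (p5, p7, p4) → 73.4819
  f9: (p5, p1, p3) → 62.3478
  f10: (p5, p1, p4) → 54.0542
Σ area = 623.699

Check V−E+F: 7 − 15 + 10 = 2.

facets=10 area=623.699


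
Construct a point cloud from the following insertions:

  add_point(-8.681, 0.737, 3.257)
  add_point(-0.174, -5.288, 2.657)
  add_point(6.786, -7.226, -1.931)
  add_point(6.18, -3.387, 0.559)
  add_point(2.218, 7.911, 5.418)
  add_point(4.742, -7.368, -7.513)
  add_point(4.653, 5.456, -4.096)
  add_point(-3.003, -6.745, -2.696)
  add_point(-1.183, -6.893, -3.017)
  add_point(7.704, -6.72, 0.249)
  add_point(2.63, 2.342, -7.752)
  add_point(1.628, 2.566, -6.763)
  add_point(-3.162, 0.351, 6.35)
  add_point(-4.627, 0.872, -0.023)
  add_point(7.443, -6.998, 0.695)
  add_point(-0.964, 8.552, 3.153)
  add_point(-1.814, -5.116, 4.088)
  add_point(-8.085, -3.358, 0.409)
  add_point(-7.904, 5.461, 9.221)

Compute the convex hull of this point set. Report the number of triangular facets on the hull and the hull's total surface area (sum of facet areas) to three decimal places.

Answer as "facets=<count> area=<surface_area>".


Points on the hull: [0, 2, 4, 5, 6, 7, 8, 9, 10, 11, 12, 14, 15, 16, 17, 18] (16 of 19).

Per-facet area ½‖(b−a)×(c−a)‖:
  f1: (p18, p15, p0) → 36.2877
  f2: (p11, p15, p0) → 63.8987
  f3: (p11, p10, p15) → 4.9341
  f4: (p6, p10, p15) → 21.9660
  f5: (p5, p7, p10) → 44.1750
  f6: (p5, p6, p9) → 52.5272
  f7: (p5, p6, p10) → 22.6578
  f8: (p4, p18, p15) → 18.9779
  f9: (p4, p6, p9) → 67.2019
  f10: (p4, p6, p15) → 19.0778
  f11: (p2, p5, p9) → 1.3774
  f12: (p14, p4, p9) → 4.8260
  f13: (p14, p4, p18) → 89.7806
  f14: (p14, p2, p9) → 0.6450
  f15: (p14, p16, p7) → 34.7097
  f16: (p17, p16, p7) → 21.9621
  f17: (p17, p11, p0) → 33.7661
  f18: (p17, p18, p0) → 6.8837
  f19: (p17, p16, p18) → 45.7500
  f20: (p17, p7, p10) → 39.9429
  f21: (p17, p11, p10) → 5.6432
  f22: (p8, p5, p7) → 3.1509
  f23: (p8, p2, p5) → 21.1749
  f24: (p8, p14, p7) → 4.8021
  f25: (p8, p14, p2) → 10.1732
  f26: (p12, p16, p18) → 10.3260
  f27: (p12, p14, p18) → 10.5845
  f28: (p12, p14, p16) → 26.3768
Σ area = 723.579

Euler characteristic 16−42+28 = 2 ✓

facets=28 area=723.579


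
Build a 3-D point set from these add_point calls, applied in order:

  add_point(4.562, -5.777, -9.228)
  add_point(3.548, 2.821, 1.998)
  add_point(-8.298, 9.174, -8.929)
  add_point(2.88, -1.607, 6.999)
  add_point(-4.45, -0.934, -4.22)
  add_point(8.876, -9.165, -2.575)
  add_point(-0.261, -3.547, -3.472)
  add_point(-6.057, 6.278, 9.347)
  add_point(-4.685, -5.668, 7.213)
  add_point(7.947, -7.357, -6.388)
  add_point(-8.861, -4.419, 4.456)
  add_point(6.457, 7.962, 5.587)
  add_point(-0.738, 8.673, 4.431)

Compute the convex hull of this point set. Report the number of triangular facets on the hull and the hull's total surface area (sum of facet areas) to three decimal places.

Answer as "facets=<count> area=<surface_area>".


facets=18 area=1050.747

Hull vertices (11/13): indices [0, 2, 3, 4, 5, 7, 8, 9, 10, 11, 12].

Per-facet area ½‖(b−a)×(c−a)‖:
  f1: (p7, p2, p10) → 107.9482
  f2: (p0, p5, p10) → 81.6118
  f3: (p0, p11, p2) → 177.3448
  f4: (p8, p5, p10) → 40.6466
  f5: (p8, p7, p10) → 30.6152
  f6: (p12, p7, p2) → 57.0455
  f7: (p12, p11, p2) → 43.9289
  f8: (p12, p11, p7) → 23.2700
  f9: (p4, p2, p10) → 53.3345
  f10: (p4, p0, p10) → 48.6527
  f11: (p4, p0, p2) → 60.1029
  f12: (p9, p11, p5) → 41.3083
  f13: (p9, p0, p5) → 5.6542
  f14: (p9, p0, p11) → 45.6932
  f15: (p3, p11, p7) → 59.3291
  f16: (p3, p8, p7) → 48.9445
  f17: (p3, p11, p5) → 67.5501
  f18: (p3, p8, p5) → 57.7668
Σ area = 1050.747

Check V−E+F: 11 − 27 + 18 = 2.


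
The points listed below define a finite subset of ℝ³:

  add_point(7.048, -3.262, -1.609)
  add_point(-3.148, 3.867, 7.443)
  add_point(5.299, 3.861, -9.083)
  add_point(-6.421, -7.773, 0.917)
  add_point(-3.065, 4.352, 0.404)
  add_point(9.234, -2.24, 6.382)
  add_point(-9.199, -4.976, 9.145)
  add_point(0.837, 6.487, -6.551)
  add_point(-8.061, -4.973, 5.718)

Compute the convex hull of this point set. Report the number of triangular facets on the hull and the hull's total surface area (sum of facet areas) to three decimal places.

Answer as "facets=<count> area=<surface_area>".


facets=14 area=676.443

9 of the 9 inputs are extreme points: [0, 1, 2, 3, 4, 5, 6, 7, 8].

Facet areas (half cross-product norm):
  f1: (p3, p5, p6) → 79.2899
  f2: (p1, p5, p6) → 74.2508
  f3: (p1, p7, p5) → 99.4819
  f4: (p8, p3, p6) → 5.0636
  f5: (p8, p3, p7) → 51.0113
  f6: (p2, p7, p5) → 49.1524
  f7: (p2, p3, p7) → 50.4108
  f8: (p4, p1, p6) → 37.3479
  f9: (p4, p1, p7) → 14.6782
  f10: (p4, p8, p6) → 17.7140
  f11: (p4, p8, p7) → 30.5006
  f12: (p0, p3, p5) → 59.8142
  f13: (p0, p2, p5) → 33.4465
  f14: (p0, p2, p3) → 74.2810
Σ area = 676.443

Euler characteristic 9−21+14 = 2 ✓


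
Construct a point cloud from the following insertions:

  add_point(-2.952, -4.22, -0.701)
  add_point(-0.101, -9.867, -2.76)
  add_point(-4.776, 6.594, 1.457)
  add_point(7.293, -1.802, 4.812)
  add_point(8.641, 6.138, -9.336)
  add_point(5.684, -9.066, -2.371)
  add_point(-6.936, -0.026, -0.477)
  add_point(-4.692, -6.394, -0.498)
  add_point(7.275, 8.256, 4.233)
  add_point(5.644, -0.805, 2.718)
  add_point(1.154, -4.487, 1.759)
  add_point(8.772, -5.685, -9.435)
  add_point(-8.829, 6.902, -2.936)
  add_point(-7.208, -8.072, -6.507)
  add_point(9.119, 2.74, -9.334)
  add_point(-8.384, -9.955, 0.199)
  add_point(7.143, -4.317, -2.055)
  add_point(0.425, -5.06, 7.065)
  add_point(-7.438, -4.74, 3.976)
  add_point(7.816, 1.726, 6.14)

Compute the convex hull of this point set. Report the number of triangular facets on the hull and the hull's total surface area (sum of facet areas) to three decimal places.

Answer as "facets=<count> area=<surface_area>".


Hull vertices (14/20): indices [1, 2, 3, 4, 5, 8, 11, 12, 13, 14, 15, 17, 18, 19].

Per-facet area ½‖(b−a)×(c−a)‖:
  f1: (p13, p15, p12) → 54.6588
  f2: (p4, p8, p12) → 115.5722
  f3: (p4, p8, p14) → 23.3536
  f4: (p4, p13, p12) → 140.6767
  f5: (p18, p15, p12) → 41.0433
  f6: (p11, p4, p14) → 2.6095
  f7: (p11, p4, p13) → 96.2154
  f8: (p1, p5, p15) → 10.6890
  f9: (p1, p13, p15) → 27.2751
  f10: (p1, p11, p5) → 22.9681
  f11: (p1, p11, p13) → 46.3888
  f12: (p2, p8, p12) → 21.8726
  f13: (p2, p18, p12) → 35.5962
  f14: (p17, p5, p15) → 67.6198
  f15: (p17, p18, p15) → 26.0924
  f16: (p17, p2, p8) → 81.8346
  f17: (p17, p2, p18) → 50.1259
  f18: (p19, p17, p8) → 27.1929
  f19: (p19, p8, p14) → 50.0574
  f20: (p19, p11, p14) → 65.5092
  f21: (p3, p17, p5) → 39.9356
  f22: (p3, p19, p17) → 13.8220
  f23: (p3, p11, p5) → 42.2175
  f24: (p3, p19, p11) → 23.3228
Σ area = 1126.649

Euler: V−E+F = 14−36+24 = 2.

facets=24 area=1126.649


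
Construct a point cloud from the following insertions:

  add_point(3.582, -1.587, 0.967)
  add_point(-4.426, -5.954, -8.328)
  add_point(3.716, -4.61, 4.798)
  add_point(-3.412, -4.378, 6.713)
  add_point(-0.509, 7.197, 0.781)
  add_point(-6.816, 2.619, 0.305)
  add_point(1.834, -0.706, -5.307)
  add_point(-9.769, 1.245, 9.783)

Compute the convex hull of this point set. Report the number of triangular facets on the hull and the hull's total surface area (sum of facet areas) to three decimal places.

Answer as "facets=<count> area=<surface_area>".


facets=12 area=503.279

Hull vertices (8/8): indices [0, 1, 2, 3, 4, 5, 6, 7].

Facet areas (half cross-product norm):
  f1: (p4, p2, p7) → 87.3650
  f2: (p6, p1, p2) → 46.6218
  f3: (p6, p1, p4) → 38.4794
  f4: (p3, p2, p7) → 20.5293
  f5: (p3, p1, p7) → 63.9384
  f6: (p3, p1, p2) → 54.8780
  f7: (p5, p4, p7) → 37.7719
  f8: (p5, p1, p7) → 48.7256
  f9: (p5, p1, p4) → 46.2935
  f10: (p0, p4, p2) → 19.1374
  f11: (p0, p6, p2) → 8.7187
  f12: (p0, p6, p4) → 30.8198
Σ area = 503.279

Euler characteristic 8−18+12 = 2 ✓


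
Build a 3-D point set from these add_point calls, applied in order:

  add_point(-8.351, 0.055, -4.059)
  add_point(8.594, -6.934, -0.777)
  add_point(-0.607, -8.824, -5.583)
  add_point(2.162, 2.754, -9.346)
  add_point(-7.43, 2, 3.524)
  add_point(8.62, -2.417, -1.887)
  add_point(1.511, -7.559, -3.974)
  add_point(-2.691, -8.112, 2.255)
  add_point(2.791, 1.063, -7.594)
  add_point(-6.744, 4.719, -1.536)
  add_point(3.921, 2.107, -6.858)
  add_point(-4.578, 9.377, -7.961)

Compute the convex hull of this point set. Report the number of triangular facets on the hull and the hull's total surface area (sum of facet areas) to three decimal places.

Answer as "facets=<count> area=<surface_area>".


Hull vertices (10/12): indices [0, 1, 2, 3, 4, 5, 7, 9, 10, 11].

Per-facet area ½‖(b−a)×(c−a)‖:
  f1: (p4, p11, p5) → 116.0874
  f2: (p7, p4, p0) → 42.5071
  f3: (p2, p11, p0) → 59.4886
  f4: (p2, p7, p0) → 45.1965
  f5: (p9, p11, p0) → 22.3416
  f6: (p9, p4, p0) → 16.0190
  f7: (p9, p4, p11) → 4.6744
  f8: (p3, p2, p11) → 53.4535
  f9: (p1, p2, p7) → 41.7902
  f10: (p1, p4, p5) → 40.1438
  f11: (p1, p7, p4) → 61.9701
  f12: (p1, p3, p5) → 20.5812
  f13: (p1, p3, p2) → 64.2194
  f14: (p10, p11, p5) → 24.3028
  f15: (p10, p3, p5) → 4.9371
  f16: (p10, p3, p11) → 13.4521
Σ area = 631.165

Euler characteristic 10−24+16 = 2 ✓

facets=16 area=631.165


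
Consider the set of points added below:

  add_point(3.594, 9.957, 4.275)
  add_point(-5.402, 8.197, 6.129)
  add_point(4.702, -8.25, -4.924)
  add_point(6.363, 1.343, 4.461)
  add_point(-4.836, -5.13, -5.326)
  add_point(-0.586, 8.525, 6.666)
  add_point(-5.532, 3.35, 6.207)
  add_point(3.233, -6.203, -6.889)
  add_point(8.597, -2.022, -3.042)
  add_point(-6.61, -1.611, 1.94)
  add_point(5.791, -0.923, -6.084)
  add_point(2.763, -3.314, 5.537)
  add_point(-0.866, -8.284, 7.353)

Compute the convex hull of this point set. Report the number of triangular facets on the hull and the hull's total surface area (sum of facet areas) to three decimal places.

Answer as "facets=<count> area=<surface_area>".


Points on the hull: [0, 1, 2, 3, 4, 5, 6, 7, 8, 9, 10, 12] (12 of 13).

Per-facet area ½‖(b−a)×(c−a)‖:
  f1: (p4, p12, p9) → 42.6224
  f2: (p6, p12, p9) → 34.2185
  f3: (p3, p0, p8) → 34.6628
  f4: (p3, p12, p8) → 52.6814
  f5: (p10, p0, p8) → 31.8086
  f6: (p2, p12, p8) → 51.1080
  f7: (p2, p4, p12) → 63.2861
  f8: (p2, p10, p8) → 15.4763
  f9: (p5, p3, p0) → 22.7254
  f10: (p5, p3, p12) → 63.0446
  f11: (p7, p10, p4) → 23.5651
  f12: (p7, p2, p4) → 12.0508
  f13: (p7, p2, p10) → 9.0573
  f14: (p1, p4, p9) → 31.3305
  f15: (p1, p6, p9) → 10.7853
  f16: (p1, p5, p0) → 7.4544
  f17: (p1, p6, p12) → 12.2887
  f18: (p1, p5, p12) → 40.7307
  f19: (p1, p10, p0) → 70.2997
  f20: (p1, p10, p4) → 98.5528
Σ area = 727.749

Check V−E+F: 12 − 30 + 20 = 2.

facets=20 area=727.749


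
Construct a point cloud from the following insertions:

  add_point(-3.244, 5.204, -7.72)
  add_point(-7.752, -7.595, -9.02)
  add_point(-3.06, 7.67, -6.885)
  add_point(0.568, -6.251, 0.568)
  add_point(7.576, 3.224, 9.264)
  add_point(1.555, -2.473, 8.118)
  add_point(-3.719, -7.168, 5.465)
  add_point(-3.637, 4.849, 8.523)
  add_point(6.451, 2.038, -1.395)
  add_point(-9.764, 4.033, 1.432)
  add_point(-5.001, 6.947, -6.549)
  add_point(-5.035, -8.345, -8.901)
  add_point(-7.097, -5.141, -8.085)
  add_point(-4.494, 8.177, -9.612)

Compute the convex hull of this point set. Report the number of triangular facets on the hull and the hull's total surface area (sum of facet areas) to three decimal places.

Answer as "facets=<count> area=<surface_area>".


11 of the 14 inputs are extreme points: [1, 2, 3, 4, 5, 6, 7, 8, 9, 11, 13].

Area of each hull facet:
  f1: (p2, p13, p4) → 3.5584
  f2: (p8, p13, p4) → 66.3069
  f3: (p8, p13, p11) → 113.2778
  f4: (p7, p6, p9) → 56.0870
  f5: (p7, p2, p4) → 88.8605
  f6: (p7, p13, p9) → 56.9028
  f7: (p7, p2, p13) → 12.0315
  f8: (p1, p6, p11) → 20.2976
  f9: (p1, p13, p11) → 22.6813
  f10: (p1, p6, p9) → 92.5330
  f11: (p1, p13, p9) → 94.0991
  f12: (p3, p6, p11) → 35.3612
  f13: (p3, p8, p11) → 55.7598
  f14: (p3, p8, p4) → 55.7729
  f15: (p5, p3, p4) → 30.6371
  f16: (p5, p3, p6) → 23.7911
  f17: (p5, p7, p4) → 37.1949
  f18: (p5, p7, p6) → 33.6463
Σ area = 898.799

Check V−E+F: 11 − 27 + 18 = 2.

facets=18 area=898.799


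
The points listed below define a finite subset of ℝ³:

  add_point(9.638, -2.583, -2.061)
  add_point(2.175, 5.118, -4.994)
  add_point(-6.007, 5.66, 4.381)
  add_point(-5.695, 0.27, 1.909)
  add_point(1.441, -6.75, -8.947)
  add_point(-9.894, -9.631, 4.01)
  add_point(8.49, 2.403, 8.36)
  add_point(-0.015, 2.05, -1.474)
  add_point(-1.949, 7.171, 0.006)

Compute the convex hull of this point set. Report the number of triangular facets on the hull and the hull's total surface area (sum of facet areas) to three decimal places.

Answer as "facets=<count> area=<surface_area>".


facets=12 area=776.987

Points on the hull: [0, 1, 2, 3, 4, 5, 6, 8] (8 of 9).

Facet areas (half cross-product norm):
  f1: (p6, p0, p5) → 123.0081
  f2: (p4, p0, p5) → 99.9512
  f3: (p2, p6, p5) → 121.3099
  f4: (p2, p6, p8) → 43.6834
  f5: (p1, p4, p0) → 58.9145
  f6: (p1, p4, p8) → 37.3098
  f7: (p1, p6, p0) → 64.0114
  f8: (p1, p6, p8) → 47.9350
  f9: (p3, p4, p8) → 59.6512
  f10: (p3, p2, p8) → 18.1697
  f11: (p3, p4, p5) → 80.4723
  f12: (p3, p2, p5) → 22.5709
Σ area = 776.987

Check V−E+F: 8 − 18 + 12 = 2.


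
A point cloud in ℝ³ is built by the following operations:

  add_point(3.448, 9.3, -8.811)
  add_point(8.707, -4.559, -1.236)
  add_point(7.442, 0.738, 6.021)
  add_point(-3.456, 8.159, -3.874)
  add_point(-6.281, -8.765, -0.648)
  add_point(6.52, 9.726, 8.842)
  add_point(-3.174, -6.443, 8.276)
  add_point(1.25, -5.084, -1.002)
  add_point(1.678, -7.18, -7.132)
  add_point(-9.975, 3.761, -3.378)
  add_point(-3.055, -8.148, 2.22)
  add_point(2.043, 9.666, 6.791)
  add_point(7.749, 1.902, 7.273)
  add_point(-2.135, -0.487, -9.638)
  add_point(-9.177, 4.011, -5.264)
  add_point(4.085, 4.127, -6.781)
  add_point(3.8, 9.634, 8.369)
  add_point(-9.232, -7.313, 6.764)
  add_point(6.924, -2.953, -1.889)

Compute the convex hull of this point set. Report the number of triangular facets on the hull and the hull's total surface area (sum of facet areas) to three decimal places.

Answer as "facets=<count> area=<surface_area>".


Hull vertices (15/19): indices [0, 1, 3, 4, 5, 6, 8, 9, 10, 11, 12, 13, 14, 16, 17].

Per-facet area ½‖(b−a)×(c−a)‖:
  f1: (p0, p5, p1) → 130.6640
  f2: (p17, p4, p9) → 53.9116
  f3: (p14, p4, p9) → 13.5017
  f4: (p14, p3, p9) → 7.2780
  f5: (p14, p3, p0) → 24.5340
  f6: (p8, p0, p1) → 76.1175
  f7: (p11, p17, p9) → 124.2247
  f8: (p11, p3, p9) → 43.8674
  f9: (p11, p0, p5) → 36.3762
  f10: (p11, p3, p0) → 51.3763
  f11: (p13, p14, p0) → 53.1147
  f12: (p13, p8, p0) → 40.6170
  f13: (p13, p14, p4) → 58.8115
  f14: (p13, p8, p4) → 42.0348
  f15: (p16, p11, p5) → 1.7369
  f16: (p16, p11, p17) → 22.0476
  f17: (p16, p6, p5) → 21.9291
  f18: (p16, p6, p17) → 47.5059
  f19: (p12, p5, p1) → 28.5724
  f20: (p12, p6, p1) → 71.8300
  f21: (p12, p6, p5) → 49.6320
  f22: (p10, p17, p4) → 16.5121
  f23: (p10, p6, p17) → 19.2046
  f24: (p10, p6, p1) → 39.3642
  f25: (p10, p8, p1) → 49.2778
  f26: (p10, p8, p4) → 22.2857
Σ area = 1146.328

Euler characteristic 15−39+26 = 2 ✓

facets=26 area=1146.328
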